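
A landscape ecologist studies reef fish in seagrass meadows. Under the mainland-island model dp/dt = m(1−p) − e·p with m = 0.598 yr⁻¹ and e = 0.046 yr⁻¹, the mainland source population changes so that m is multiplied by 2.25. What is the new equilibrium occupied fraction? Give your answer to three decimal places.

0.967

Before: p* = 0.598/(0.598+0.046) = 0.9286.
After: m = 1.3455, e = 0.046; p* = 1.3455/1.3915 = 0.9669.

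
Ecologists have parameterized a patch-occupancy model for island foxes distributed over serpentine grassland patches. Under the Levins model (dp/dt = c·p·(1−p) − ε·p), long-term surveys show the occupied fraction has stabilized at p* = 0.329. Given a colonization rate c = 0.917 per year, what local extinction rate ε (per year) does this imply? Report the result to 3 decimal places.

0.615

At equilibrium c(1−p*) = ε.
ε = 0.917 × (1 − 0.329) = 0.917 × 0.6710 = 0.6153.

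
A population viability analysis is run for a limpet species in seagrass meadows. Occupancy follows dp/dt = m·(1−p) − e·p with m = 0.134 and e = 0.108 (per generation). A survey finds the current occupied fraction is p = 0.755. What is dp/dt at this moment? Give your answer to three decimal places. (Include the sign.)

Colonization term: m·(1−p) = 0.134×0.2450 = 0.03283.
Extinction term: e·p = 0.08154.
dp/dt = 0.03283 − 0.08154 = -0.04871.

-0.049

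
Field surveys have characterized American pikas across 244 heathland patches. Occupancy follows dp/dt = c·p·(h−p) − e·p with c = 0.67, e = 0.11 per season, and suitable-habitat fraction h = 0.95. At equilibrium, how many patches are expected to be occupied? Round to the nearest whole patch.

p* = h − e/c = 0.95 − 0.1642 = 0.7858.
Expected occupied patches = N × p* = 244 × 0.7858 = 191.74 ≈ 192.

192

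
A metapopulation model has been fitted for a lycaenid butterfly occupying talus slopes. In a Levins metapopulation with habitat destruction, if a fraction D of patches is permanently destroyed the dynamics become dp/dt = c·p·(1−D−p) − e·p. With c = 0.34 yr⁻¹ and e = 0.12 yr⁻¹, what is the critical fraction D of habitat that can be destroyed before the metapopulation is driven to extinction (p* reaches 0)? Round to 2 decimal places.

0.65

The nontrivial equilibrium is p* = (1−D) − e/c; extinction occurs when this hits zero.
So D_crit = 1 − e/c = 1 − 0.12/0.34 = 1 − 0.3529 = 0.6471.
This equals the undisturbed p*, a classic result of Lande's extension.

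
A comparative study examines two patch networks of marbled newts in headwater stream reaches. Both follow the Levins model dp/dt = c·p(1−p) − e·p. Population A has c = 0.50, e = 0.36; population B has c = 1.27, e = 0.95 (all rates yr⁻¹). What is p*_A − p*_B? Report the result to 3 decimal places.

A: p*_A = 1 − 0.36/0.50 = 0.2800.
B: p*_B = 1 − 0.95/1.27 = 0.2520.
p*_A − p*_B = 0.2800 − 0.2520 = 0.0280.

0.028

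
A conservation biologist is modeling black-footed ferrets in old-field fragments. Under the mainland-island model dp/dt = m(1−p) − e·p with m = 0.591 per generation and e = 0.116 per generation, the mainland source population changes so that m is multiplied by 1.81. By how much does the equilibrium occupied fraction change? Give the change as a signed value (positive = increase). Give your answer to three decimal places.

0.066

Before: p* = 0.591/(0.591+0.116) = 0.8359.
After: m = 1.06971, e = 0.116; p* = 1.06971/1.1857 = 0.9022.
Δp* = 0.9022 − 0.8359 = +0.0662.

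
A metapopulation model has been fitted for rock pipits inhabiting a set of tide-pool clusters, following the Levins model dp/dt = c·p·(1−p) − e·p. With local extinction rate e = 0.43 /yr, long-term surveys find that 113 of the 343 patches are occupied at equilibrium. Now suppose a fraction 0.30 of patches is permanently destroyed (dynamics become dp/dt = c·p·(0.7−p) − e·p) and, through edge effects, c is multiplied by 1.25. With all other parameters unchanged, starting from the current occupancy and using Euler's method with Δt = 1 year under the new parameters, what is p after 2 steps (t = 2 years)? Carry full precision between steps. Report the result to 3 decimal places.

0.258

Observed p* = 113/343 = 0.32945.
Balance c(1−p*) = e gives c = e/(1 − 0.32945) = 0.43/0.67055 = 0.64126.
Starting from p₀ = 0.32945; update p ← p + (dp/dt)·Δt with the new parameters.
step 1: Δp = -0.04381, p = 0.28564
step 2: Δp = -0.02795, p = 0.25769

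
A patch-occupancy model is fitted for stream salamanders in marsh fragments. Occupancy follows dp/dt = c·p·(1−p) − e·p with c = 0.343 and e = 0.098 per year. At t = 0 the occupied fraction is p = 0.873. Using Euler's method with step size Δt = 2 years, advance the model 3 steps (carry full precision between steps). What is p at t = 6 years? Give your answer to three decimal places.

0.729

Update rule: p ← p + [c·p·(1−p) − e·p]·Δt with Δt = 2.
t = 2: p = 0.87300 + (-0.09505) = 0.77795
t = 4: p = 0.77795 + (-0.03398) = 0.74397
t = 6: p = 0.74397 + (-0.01515) = 0.72882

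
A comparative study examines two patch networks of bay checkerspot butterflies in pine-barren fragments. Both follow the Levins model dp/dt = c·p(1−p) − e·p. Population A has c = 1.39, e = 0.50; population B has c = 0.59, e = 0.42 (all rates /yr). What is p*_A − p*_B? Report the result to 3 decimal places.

0.352

A: p*_A = 1 − 0.50/1.39 = 0.6403.
B: p*_B = 1 − 0.42/0.59 = 0.2881.
p*_A − p*_B = 0.6403 − 0.2881 = 0.3522.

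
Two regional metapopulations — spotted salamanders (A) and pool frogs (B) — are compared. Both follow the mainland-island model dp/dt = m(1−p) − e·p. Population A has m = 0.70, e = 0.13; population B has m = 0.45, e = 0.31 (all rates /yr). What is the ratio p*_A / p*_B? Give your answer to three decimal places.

1.424

A: p*_A = m/(m+e) = 0.70/0.8300 = 0.8434.
B: p*_B = 0.45/0.7600 = 0.5921.
p*_A / p*_B = 0.8434/0.5921 = 1.4244.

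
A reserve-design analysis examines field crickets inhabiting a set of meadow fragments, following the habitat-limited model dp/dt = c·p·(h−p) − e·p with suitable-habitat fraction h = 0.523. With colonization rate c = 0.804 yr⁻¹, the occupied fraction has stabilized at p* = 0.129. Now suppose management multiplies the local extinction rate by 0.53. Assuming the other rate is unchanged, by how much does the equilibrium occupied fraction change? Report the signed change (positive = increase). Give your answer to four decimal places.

Balance c(h−p*) = e gives e = 0.804×(0.523 − 0.12900) = 0.31678.
New p* = 0.523 − e/c = 0.523 − 0.16789/0.80400 = 0.31418.
Δp* = 0.31418 − 0.12900 = +0.18518.

0.1852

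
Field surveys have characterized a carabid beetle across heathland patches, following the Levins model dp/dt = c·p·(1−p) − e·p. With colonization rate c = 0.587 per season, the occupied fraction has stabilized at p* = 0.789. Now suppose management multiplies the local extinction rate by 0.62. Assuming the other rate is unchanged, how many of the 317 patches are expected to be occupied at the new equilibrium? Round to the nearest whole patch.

276

Balance c(1−p*) = e gives e = 0.587×(1 − 0.78900) = 0.12386.
New p* = 1 − e/c = 1 − 0.07679/0.58700 = 0.86918.
Expected occupied = 317 × 0.86918 = 275.53 ≈ 276.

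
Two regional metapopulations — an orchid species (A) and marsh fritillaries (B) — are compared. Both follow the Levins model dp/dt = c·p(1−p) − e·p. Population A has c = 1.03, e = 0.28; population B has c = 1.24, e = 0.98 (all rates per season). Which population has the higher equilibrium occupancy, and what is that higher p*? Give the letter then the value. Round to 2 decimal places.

A: p*_A = 1 − 0.28/1.03 = 0.7282.
B: p*_B = 1 − 0.98/1.24 = 0.2097.
A is higher at 0.7282.

A, 0.73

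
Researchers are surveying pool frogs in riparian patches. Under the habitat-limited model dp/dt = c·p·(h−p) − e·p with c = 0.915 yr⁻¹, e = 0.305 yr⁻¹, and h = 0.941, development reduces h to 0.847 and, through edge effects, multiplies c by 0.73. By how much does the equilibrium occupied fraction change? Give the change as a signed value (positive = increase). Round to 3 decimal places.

Before: p* = h − e/c = 0.941 − 0.305/0.915 = 0.941 − 0.3333 = 0.6077.
After: c = 0.66795, e = 0.305, h = 0.847; p* = 0.847 − 0.305/0.66795 = 0.3904.
Δp* = 0.3904 − 0.6077 = -0.2173.

-0.217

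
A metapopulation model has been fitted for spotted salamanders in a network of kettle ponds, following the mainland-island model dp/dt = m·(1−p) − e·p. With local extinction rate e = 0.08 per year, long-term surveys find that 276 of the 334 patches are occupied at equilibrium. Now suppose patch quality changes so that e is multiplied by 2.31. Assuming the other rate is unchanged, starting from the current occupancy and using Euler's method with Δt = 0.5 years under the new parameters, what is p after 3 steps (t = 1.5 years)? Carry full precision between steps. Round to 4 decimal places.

0.7297

Observed p* = 276/334 = 0.82635.
Balance m(1−p*) = e·p* gives m = e·p*/(1−p*) = 0.08×0.82635/0.17365 = 0.38069.
Starting from p₀ = 0.82635; update p ← p + (dp/dt)·Δt with the new parameters.
p: 0.82635 → 0.78305  (Δp = -0.04330)
p: 0.78305 → 0.75199  (Δp = -0.03106)
p: 0.75199 → 0.72971  (Δp = -0.02228)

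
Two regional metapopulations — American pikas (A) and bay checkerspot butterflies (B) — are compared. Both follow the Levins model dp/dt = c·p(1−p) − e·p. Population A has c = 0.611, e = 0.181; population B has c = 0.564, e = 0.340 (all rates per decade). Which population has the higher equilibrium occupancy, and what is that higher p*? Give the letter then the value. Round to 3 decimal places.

A: p*_A = 1 − 0.181/0.611 = 0.7038.
B: p*_B = 1 − 0.340/0.564 = 0.3972.
A is higher at 0.7038.

A, 0.704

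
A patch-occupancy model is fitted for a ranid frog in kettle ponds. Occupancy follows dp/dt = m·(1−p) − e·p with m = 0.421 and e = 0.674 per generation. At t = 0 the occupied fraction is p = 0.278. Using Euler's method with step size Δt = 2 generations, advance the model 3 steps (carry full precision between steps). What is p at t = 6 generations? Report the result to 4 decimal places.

Update rule: p ← p + [m·(1−p) − e·p]·Δt with Δt = 2.
step 1: Δp = +0.23318, p = 0.51118
step 2: Δp = -0.27748, p = 0.23370
step 3: Δp = +0.33021, p = 0.56390

0.5639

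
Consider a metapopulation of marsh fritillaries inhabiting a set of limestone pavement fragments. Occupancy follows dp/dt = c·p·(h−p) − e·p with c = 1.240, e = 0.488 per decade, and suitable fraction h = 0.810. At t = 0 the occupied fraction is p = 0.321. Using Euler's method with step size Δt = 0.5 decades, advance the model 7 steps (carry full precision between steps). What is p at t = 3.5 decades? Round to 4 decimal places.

Update rule: p ← p + [c·p·(h−p) − e·p]·Δt with Δt = 0.5.
step 1: Δp = +0.01900, p = 0.34000
step 2: Δp = +0.01612, p = 0.35611
step 3: Δp = +0.01332, p = 0.36944
step 4: Δp = +0.01077, p = 0.38020
step 5: Δp = +0.00854, p = 0.38875
step 6: Δp = +0.00668, p = 0.39543
step 7: Δp = +0.00515, p = 0.40058

0.4006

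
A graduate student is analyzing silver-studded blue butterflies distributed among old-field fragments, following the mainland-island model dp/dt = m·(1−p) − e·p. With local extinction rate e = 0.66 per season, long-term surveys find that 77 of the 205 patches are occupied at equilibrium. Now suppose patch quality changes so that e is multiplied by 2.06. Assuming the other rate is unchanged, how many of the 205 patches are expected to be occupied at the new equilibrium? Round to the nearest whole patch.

46

Observed p* = 77/205 = 0.37561.
Balance m(1−p*) = e·p* gives m = e·p*/(1−p*) = 0.66×0.37561/0.62439 = 0.39703.
New p* = m/(m+e) = 0.39703/(0.39703+1.35960) = 0.22602.
Expected occupied = 205 × 0.22602 = 46.33 ≈ 46.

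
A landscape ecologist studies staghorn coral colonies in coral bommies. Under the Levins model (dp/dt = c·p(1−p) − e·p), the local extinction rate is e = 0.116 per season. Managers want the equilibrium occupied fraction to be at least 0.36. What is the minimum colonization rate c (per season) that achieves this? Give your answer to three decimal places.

0.181

p* = 1 − e/c ≥ 0.36 requires e/c ≤ 0.6400, i.e. c ≥ e/0.6400.
c_min = 0.116/0.6400 = 0.1812.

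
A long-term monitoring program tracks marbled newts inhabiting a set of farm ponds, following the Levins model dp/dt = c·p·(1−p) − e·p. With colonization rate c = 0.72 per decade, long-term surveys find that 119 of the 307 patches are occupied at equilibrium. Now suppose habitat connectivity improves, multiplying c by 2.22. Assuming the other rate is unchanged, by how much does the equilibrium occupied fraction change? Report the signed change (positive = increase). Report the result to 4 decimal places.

0.3365

Observed p* = 119/307 = 0.38762.
Balance c(1−p*) = e gives e = 0.72×(1 − 0.38762) = 0.44091.
New p* = 1 − e/c = 1 − 0.44091/1.59840 = 0.72416.
Δp* = 0.72416 − 0.38762 = +0.33654.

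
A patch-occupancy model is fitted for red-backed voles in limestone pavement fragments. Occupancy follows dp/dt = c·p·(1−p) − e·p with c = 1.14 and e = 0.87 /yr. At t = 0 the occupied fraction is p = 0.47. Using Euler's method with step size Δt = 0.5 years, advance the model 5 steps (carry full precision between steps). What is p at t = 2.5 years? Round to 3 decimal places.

0.305

Update rule: p ← p + [c·p·(1−p) − e·p]·Δt with Δt = 0.5.
  1  |  dp/dt·Δt = -0.062463  |  p_1 = 0.407537
  2  |  dp/dt·Δt = -0.039652  |  p_2 = 0.367885
  3  |  dp/dt·Δt = -0.027479  |  p_3 = 0.340406
  4  |  dp/dt·Δt = -0.020095  |  p_4 = 0.320312
  5  |  dp/dt·Δt = -0.015240  |  p_5 = 0.305072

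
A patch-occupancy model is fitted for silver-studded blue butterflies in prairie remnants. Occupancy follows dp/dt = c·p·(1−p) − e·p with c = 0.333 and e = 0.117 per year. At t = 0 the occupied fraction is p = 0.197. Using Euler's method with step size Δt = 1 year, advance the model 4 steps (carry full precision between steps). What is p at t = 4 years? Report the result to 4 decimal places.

0.3267

Update rule: p ← p + [c·p·(1−p) − e·p]·Δt with Δt = 1.
t = 1: p = 0.19700 + (+0.02963) = 0.22663
t = 2: p = 0.22663 + (+0.03185) = 0.25848
t = 3: p = 0.25848 + (+0.03358) = 0.29206
t = 4: p = 0.29206 + (+0.03468) = 0.32674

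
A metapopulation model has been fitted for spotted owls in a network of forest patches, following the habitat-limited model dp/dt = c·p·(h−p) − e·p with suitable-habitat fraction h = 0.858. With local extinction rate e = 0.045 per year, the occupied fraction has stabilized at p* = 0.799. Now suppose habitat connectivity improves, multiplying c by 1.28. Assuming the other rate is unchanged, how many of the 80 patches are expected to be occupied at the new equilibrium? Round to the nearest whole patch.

Balance c(h−p*) = e gives c = e/(0.858 − 0.79900) = 0.045/0.05900 = 0.76271.
New p* = 0.858 − e/c = 0.858 − 0.04500/0.97627 = 0.81191.
Expected occupied = 80 × 0.81191 = 64.95 ≈ 65.

65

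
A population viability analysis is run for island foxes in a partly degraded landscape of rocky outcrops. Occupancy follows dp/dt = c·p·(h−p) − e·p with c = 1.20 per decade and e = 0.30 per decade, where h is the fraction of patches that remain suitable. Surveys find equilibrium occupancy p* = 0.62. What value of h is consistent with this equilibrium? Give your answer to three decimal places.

At equilibrium c(h−p*) = e, so h = p* + e/c.
h = 0.62 + 0.30/1.20 = 0.62 + 0.2500 = 0.8700.

0.870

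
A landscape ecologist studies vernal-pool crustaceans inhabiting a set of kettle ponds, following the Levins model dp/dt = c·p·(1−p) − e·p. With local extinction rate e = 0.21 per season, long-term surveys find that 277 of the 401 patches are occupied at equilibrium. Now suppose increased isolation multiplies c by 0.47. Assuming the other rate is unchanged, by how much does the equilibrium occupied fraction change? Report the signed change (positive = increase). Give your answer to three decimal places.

-0.349

Observed p* = 277/401 = 0.69077.
Balance c(1−p*) = e gives c = e/(1 − 0.69077) = 0.21/0.30923 = 0.67911.
New p* = 1 − e/c = 1 − 0.21000/0.31918 = 0.34206.
Δp* = 0.34206 − 0.69077 = -0.34871.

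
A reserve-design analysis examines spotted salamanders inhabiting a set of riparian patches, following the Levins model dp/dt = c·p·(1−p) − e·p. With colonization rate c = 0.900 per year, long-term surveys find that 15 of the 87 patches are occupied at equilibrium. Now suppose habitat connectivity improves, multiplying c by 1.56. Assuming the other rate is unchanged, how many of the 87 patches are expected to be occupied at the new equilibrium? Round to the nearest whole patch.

Observed p* = 15/87 = 0.17241.
Balance c(1−p*) = e gives e = 0.900×(1 − 0.17241) = 0.74483.
New p* = 1 − e/c = 1 − 0.74483/1.40400 = 0.46949.
Expected occupied = 87 × 0.46949 = 40.85 ≈ 41.

41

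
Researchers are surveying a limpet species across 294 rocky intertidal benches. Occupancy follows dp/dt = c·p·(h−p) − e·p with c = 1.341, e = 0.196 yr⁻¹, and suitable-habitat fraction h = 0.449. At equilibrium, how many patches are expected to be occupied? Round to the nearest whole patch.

89

p* = h − e/c = 0.449 − 0.1462 = 0.3028.
Expected occupied patches = N × p* = 294 × 0.3028 = 89.04 ≈ 89.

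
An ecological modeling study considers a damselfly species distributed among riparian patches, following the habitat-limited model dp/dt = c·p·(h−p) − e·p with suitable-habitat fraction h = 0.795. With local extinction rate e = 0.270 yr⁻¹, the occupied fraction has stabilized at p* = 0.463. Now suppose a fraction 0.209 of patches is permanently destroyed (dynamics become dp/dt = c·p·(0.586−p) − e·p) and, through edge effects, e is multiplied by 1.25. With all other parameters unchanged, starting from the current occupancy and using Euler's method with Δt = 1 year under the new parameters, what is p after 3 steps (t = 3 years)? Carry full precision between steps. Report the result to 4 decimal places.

0.2690

Balance c(h−p*) = e gives c = e/(0.795 − 0.46300) = 0.270/0.33200 = 0.81325.
Starting from p₀ = 0.46300; update p ← p + (dp/dt)·Δt with the new parameters.
t = 1: p = 0.46300 + (-0.10995) = 0.35305
t = 2: p = 0.35305 + (-0.05227) = 0.30078
t = 3: p = 0.30078 + (-0.03175) = 0.26904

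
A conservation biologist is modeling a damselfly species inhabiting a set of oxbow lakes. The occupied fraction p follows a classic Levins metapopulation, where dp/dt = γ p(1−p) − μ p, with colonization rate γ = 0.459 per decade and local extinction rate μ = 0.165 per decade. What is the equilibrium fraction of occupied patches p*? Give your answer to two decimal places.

Setting dp/dt = 0 and dividing through by p* gives γ·(1−p*) = μ.
So p* = 1 − μ/γ = 1 − 0.165/0.459 = 1 − 0.3595 = 0.6405.

0.64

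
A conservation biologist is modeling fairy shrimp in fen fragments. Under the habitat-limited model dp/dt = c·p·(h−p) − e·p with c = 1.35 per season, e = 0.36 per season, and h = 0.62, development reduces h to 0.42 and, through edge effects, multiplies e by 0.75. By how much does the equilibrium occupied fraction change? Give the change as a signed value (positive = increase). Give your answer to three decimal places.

-0.133

Before: p* = h − e/c = 0.62 − 0.36/1.35 = 0.62 − 0.2667 = 0.3533.
After: c = 1.35, e = 0.27, h = 0.42; p* = 0.42 − 0.27/1.35 = 0.2200.
Δp* = 0.2200 − 0.3533 = -0.1333.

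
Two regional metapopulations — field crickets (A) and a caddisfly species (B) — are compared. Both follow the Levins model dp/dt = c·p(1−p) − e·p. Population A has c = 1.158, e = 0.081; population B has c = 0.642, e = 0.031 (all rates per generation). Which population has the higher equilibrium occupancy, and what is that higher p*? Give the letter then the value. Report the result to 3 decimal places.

A: p*_A = 1 − 0.081/1.158 = 0.9301.
B: p*_B = 1 − 0.031/0.642 = 0.9517.
B is higher at 0.9517.

B, 0.952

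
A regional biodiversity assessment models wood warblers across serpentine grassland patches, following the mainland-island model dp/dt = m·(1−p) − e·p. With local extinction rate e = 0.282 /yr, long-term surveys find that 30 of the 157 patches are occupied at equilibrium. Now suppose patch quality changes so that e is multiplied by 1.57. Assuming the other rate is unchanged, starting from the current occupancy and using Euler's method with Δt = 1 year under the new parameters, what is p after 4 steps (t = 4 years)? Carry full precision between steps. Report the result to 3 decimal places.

Observed p* = 30/157 = 0.19108.
Balance m(1−p*) = e·p* gives m = e·p*/(1−p*) = 0.282×0.19108/0.80892 = 0.06661.
Starting from p₀ = 0.19108; update p ← p + (dp/dt)·Δt with the new parameters.
t = 1: p = 0.19108 + (-0.03071) = 0.16037
t = 2: p = 0.16037 + (-0.01507) = 0.14530
t = 3: p = 0.14530 + (-0.00739) = 0.13790
t = 4: p = 0.13790 + (-0.00363) = 0.13428

0.134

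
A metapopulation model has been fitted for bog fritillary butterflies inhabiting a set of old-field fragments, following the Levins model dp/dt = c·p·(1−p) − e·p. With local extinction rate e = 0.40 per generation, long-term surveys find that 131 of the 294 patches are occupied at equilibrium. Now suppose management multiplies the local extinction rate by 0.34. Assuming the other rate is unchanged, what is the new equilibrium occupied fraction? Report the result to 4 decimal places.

0.8115

Observed p* = 131/294 = 0.44558.
Balance c(1−p*) = e gives c = e/(1 − 0.44558) = 0.40/0.55442 = 0.72147.
New p* = 1 − e/c = 1 − 0.13600/0.72147 = 0.81150.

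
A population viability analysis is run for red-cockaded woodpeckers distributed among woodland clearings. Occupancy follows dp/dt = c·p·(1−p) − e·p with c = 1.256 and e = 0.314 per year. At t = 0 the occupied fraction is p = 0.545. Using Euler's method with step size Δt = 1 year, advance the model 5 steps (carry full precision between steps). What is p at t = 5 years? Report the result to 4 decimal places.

Update rule: p ← p + [c·p·(1−p) − e·p]·Δt with Δt = 1.
p: 0.54500 → 0.68533  (Δp = +0.14033)
p: 0.68533 → 0.74100  (Δp = +0.05567)
p: 0.74100 → 0.74938  (Δp = +0.00838)
p: 0.74938 → 0.74996  (Δp = +0.00059)
p: 0.74996 → 0.75000  (Δp = +0.00003)

0.7500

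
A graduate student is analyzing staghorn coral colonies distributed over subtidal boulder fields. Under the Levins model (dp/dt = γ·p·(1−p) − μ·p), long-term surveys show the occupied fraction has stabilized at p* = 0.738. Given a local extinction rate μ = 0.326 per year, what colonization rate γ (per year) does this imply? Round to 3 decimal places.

At equilibrium γ(1−p*) = μ, so γ = μ/(1−p*).
γ = 0.326/(1 − 0.738) = 0.326/0.2620 = 1.2443.

1.244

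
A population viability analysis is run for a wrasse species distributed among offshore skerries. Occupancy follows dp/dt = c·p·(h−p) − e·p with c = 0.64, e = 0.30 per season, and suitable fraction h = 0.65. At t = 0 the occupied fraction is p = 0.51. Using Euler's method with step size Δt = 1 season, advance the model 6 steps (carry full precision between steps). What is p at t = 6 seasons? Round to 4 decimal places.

Update rule: p ← p + [c·p·(h−p) − e·p]·Δt with Δt = 1.
p: 0.51000 → 0.40270  (Δp = -0.10730)
p: 0.40270 → 0.34562  (Δp = -0.05707)
p: 0.34562 → 0.30926  (Δp = -0.03636)
p: 0.30926 → 0.28393  (Δp = -0.02534)
p: 0.28393 → 0.26527  (Δp = -0.01866)
p: 0.26527 → 0.25100  (Δp = -0.01426)

0.2510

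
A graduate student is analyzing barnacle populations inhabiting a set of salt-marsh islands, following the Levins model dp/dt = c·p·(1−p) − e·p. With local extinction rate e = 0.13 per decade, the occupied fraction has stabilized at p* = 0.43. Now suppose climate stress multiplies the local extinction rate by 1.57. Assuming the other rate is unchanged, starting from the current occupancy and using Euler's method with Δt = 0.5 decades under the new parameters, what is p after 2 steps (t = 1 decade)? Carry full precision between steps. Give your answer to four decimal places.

Balance c(1−p*) = e gives c = e/(1 − 0.43000) = 0.13/0.57000 = 0.22807.
Starting from p₀ = 0.43000; update p ← p + (dp/dt)·Δt with the new parameters.
step 1: Δp = -0.01593, p = 0.41407
step 2: Δp = -0.01459, p = 0.39948

0.3995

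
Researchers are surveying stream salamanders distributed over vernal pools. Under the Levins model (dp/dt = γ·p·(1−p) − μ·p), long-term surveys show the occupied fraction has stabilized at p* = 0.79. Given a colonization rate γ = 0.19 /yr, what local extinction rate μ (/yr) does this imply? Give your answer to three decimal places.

0.040

At equilibrium γ(1−p*) = μ.
μ = 0.19 × (1 − 0.79) = 0.19 × 0.2100 = 0.0399.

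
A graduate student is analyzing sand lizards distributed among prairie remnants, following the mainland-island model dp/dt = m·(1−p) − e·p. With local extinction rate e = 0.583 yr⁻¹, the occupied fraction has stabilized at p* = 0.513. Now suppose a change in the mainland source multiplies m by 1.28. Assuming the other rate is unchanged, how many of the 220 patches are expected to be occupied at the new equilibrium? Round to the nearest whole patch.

126

Balance m(1−p*) = e·p* gives m = e·p*/(1−p*) = 0.583×0.51300/0.48700 = 0.61413.
New p* = m/(m+e) = 0.78609/(0.78609+0.58300) = 0.57417.
Expected occupied = 220 × 0.57417 = 126.32 ≈ 126.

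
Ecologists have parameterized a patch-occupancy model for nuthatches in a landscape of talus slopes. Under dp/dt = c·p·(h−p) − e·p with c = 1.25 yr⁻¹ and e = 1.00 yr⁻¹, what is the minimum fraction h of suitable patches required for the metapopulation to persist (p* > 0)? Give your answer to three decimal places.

p* = h − e/c is positive only when h > e/c.
h_min = e/c = 1.00/1.25 = 0.8000.

0.800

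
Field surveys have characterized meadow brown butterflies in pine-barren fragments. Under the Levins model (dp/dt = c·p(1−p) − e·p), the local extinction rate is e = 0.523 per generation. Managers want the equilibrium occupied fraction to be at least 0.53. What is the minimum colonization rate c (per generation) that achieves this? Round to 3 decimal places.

1.113

p* = 1 − e/c ≥ 0.53 requires e/c ≤ 0.4700, i.e. c ≥ e/0.4700.
c_min = 0.523/0.4700 = 1.1128.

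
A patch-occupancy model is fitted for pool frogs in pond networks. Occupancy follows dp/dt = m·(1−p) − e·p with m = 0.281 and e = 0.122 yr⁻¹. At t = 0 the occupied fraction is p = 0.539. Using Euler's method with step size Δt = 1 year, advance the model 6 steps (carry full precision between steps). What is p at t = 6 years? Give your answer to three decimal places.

Update rule: p ← p + [m·(1−p) − e·p]·Δt with Δt = 1.
step 1: Δp = +0.06378, p = 0.60278
step 2: Δp = +0.03808, p = 0.64086
step 3: Δp = +0.02273, p = 0.66359
step 4: Δp = +0.01357, p = 0.67717
step 5: Δp = +0.00810, p = 0.68527
step 6: Δp = +0.00484, p = 0.69010

0.690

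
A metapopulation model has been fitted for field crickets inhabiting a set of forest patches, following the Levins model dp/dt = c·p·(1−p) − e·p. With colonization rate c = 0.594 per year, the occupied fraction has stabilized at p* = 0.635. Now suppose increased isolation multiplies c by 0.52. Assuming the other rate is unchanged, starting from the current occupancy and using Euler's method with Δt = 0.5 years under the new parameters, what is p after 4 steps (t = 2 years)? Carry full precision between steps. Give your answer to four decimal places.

Balance c(1−p*) = e gives e = 0.594×(1 − 0.63500) = 0.21681.
Starting from p₀ = 0.63500; update p ← p + (dp/dt)·Δt with the new parameters.
t = 0.5: p = 0.63500 + (-0.03304) = 0.60196
t = 1: p = 0.60196 + (-0.02825) = 0.57371
t = 1.5: p = 0.57371 + (-0.02442) = 0.54929
t = 2: p = 0.54929 + (-0.02131) = 0.52798

0.5280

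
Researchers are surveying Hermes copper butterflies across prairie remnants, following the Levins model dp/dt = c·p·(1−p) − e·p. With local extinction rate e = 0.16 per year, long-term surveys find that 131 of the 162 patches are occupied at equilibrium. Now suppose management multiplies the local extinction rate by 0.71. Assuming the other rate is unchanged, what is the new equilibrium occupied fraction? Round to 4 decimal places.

0.8641

Observed p* = 131/162 = 0.80864.
Balance c(1−p*) = e gives c = e/(1 − 0.80864) = 0.16/0.19136 = 0.83612.
New p* = 1 − e/c = 1 − 0.11360/0.83612 = 0.86413.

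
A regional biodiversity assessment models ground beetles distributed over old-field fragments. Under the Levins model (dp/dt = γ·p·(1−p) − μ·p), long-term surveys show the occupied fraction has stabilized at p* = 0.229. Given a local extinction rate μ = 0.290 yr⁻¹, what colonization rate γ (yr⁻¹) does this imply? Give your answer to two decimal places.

0.38

At equilibrium γ(1−p*) = μ, so γ = μ/(1−p*).
γ = 0.290/(1 − 0.229) = 0.290/0.7710 = 0.3761.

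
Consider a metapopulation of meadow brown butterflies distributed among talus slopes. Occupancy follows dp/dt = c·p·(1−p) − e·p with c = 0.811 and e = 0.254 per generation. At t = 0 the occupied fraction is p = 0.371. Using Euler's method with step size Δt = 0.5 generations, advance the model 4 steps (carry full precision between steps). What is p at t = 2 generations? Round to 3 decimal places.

Update rule: p ← p + [c·p·(1−p) − e·p]·Δt with Δt = 0.5.
  1  |  dp/dt·Δt = +0.047510  |  p_1 = 0.418510
  2  |  dp/dt·Δt = +0.045531  |  p_2 = 0.464042
  3  |  dp/dt·Δt = +0.041917  |  p_3 = 0.505959
  4  |  dp/dt·Δt = +0.037104  |  p_4 = 0.543063

0.543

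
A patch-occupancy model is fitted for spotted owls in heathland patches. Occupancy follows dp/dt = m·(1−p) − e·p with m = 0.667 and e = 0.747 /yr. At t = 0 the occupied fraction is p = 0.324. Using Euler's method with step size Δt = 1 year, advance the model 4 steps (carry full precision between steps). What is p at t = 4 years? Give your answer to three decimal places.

Update rule: p ← p + [m·(1−p) − e·p]·Δt with Δt = 1.
p: 0.32400 → 0.53286  (Δp = +0.20886)
p: 0.53286 → 0.44639  (Δp = -0.08647)
p: 0.44639 → 0.48219  (Δp = +0.03580)
p: 0.48219 → 0.46737  (Δp = -0.01482)

0.467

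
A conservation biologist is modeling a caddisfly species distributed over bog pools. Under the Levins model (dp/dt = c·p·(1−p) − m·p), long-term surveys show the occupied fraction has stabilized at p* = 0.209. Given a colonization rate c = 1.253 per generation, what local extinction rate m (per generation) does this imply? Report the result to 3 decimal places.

0.991

At equilibrium c(1−p*) = m.
m = 1.253 × (1 − 0.209) = 1.253 × 0.7910 = 0.9911.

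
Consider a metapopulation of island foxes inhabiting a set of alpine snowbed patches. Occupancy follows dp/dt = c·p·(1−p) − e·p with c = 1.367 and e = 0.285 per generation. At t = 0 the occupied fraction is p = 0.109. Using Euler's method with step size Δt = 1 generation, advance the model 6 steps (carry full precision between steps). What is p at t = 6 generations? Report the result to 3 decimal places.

Update rule: p ← p + [c·p·(1−p) − e·p]·Δt with Δt = 1.
step 1: Δp = +0.10170, p = 0.21070
step 2: Δp = +0.16729, p = 0.37799
step 3: Δp = +0.21367, p = 0.59166
step 4: Δp = +0.16164, p = 0.75330
step 5: Δp = +0.03935, p = 0.79265
step 6: Δp = -0.00123, p = 0.79142

0.791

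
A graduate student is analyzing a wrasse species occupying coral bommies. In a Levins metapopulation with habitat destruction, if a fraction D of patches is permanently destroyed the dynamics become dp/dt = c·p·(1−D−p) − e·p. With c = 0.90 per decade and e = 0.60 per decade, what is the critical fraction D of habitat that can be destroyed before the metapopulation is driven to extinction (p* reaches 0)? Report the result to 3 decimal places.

The nontrivial equilibrium is p* = (1−D) − e/c; extinction occurs when this hits zero.
So D_crit = 1 − e/c = 1 − 0.60/0.90 = 1 − 0.6667 = 0.3333.
Note this equals the original equilibrium occupancy — the Levins extinction-debt result.

0.333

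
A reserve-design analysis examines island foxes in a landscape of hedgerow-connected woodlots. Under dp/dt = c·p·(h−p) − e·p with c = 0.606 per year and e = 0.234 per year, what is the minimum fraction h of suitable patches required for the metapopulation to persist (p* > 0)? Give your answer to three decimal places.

0.386

p* = h − e/c is positive only when h > e/c.
h_min = e/c = 0.234/0.606 = 0.3861.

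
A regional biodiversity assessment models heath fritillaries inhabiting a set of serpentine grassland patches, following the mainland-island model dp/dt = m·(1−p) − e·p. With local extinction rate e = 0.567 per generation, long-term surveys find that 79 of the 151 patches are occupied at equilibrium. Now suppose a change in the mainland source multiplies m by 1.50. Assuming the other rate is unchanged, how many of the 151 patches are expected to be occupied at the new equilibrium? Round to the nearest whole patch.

94

Observed p* = 79/151 = 0.52318.
Balance m(1−p*) = e·p* gives m = e·p*/(1−p*) = 0.567×0.52318/0.47682 = 0.62213.
New p* = m/(m+e) = 0.93319/(0.93319+0.56700) = 0.62205.
Expected occupied = 151 × 0.62205 = 93.93 ≈ 94.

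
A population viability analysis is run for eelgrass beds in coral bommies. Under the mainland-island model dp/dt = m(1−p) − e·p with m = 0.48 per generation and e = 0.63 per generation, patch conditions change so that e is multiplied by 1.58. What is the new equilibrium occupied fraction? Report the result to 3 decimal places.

Before: p* = 0.48/(0.48+0.63) = 0.4324.
After: m = 0.48, e = 0.9954; p* = 0.48/1.4754 = 0.3253.

0.325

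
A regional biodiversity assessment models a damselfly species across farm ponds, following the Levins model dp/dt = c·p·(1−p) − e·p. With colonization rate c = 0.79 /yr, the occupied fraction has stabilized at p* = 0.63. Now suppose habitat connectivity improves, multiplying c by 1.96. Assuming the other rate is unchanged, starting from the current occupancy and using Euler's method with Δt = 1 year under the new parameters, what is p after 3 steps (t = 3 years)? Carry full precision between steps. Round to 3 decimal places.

Balance c(1−p*) = e gives e = 0.79×(1 − 0.63000) = 0.29230.
Starting from p₀ = 0.63000; update p ← p + (dp/dt)·Δt with the new parameters.
  1  |  dp/dt·Δt = +0.176783  |  p_1 = 0.806783
  2  |  dp/dt·Δt = +0.005548  |  p_2 = 0.812331
  3  |  dp/dt·Δt = -0.001392  |  p_3 = 0.810939

0.811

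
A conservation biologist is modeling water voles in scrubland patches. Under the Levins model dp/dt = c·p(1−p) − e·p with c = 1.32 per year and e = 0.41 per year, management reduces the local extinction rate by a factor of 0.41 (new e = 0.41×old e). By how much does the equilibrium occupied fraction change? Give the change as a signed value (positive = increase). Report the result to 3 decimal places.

0.183

Before: p* = 1 − 0.41/1.32 = 0.6894.
After the change, c = 1.32, e = 0.1681, so p* = 1 − 0.1681/1.32 = 0.8727.
Δp* = 0.8727 − 0.6894 = +0.1833.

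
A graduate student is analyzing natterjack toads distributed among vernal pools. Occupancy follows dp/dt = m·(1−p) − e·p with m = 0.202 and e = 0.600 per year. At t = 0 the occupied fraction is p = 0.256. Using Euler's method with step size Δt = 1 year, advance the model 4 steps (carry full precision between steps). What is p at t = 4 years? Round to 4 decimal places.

Update rule: p ← p + [m·(1−p) − e·p]·Δt with Δt = 1.
  1  |  dp/dt·Δt = -0.003312  |  p_1 = 0.252688
  2  |  dp/dt·Δt = -0.000656  |  p_2 = 0.252032
  3  |  dp/dt·Δt = -0.000130  |  p_3 = 0.251902
  4  |  dp/dt·Δt = -0.000026  |  p_4 = 0.251877

0.2519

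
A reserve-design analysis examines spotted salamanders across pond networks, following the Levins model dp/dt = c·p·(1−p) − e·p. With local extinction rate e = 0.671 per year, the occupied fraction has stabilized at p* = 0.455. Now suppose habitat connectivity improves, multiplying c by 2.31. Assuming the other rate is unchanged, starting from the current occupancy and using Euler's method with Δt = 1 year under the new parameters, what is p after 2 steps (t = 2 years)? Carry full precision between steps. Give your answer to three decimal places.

0.634

Balance c(1−p*) = e gives c = e/(1 − 0.45500) = 0.671/0.54500 = 1.23119.
Starting from p₀ = 0.45500; update p ← p + (dp/dt)·Δt with the new parameters.
t = 1: p = 0.45500 + (+0.39995) = 0.85495
t = 2: p = 0.85495 + (-0.22098) = 0.63397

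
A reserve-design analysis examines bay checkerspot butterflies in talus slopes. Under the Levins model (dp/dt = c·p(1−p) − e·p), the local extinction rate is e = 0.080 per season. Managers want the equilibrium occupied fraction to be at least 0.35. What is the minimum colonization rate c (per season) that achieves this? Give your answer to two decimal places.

0.12

p* = 1 − e/c ≥ 0.35 requires e/c ≤ 0.6500, i.e. c ≥ e/0.6500.
c_min = 0.080/0.6500 = 0.1231.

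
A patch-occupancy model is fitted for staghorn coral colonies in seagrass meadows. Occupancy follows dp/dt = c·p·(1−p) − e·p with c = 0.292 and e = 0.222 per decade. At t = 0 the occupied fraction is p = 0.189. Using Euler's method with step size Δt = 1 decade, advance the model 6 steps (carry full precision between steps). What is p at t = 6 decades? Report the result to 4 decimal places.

0.2041

Update rule: p ← p + [c·p·(1−p) − e·p]·Δt with Δt = 1.
t = 1: p = 0.18900 + (+0.00280) = 0.19180
t = 2: p = 0.19180 + (+0.00268) = 0.19448
t = 3: p = 0.19448 + (+0.00257) = 0.19705
t = 4: p = 0.19705 + (+0.00246) = 0.19951
t = 5: p = 0.19951 + (+0.00234) = 0.20185
t = 6: p = 0.20185 + (+0.00223) = 0.20408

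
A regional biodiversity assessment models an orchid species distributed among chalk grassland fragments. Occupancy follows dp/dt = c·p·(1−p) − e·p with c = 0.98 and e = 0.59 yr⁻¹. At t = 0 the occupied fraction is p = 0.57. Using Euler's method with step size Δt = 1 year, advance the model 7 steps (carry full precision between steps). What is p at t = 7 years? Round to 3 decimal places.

Update rule: p ← p + [c·p·(1−p) − e·p]·Δt with Δt = 1.
t = 1: p = 0.57000 + (-0.09610) = 0.47390
t = 2: p = 0.47390 + (-0.03527) = 0.43863
t = 3: p = 0.43863 + (-0.01748) = 0.42115
t = 4: p = 0.42115 + (-0.00957) = 0.41158
t = 5: p = 0.41158 + (-0.00549) = 0.40608
t = 6: p = 0.40608 + (-0.00323) = 0.40285
t = 7: p = 0.40285 + (-0.00193) = 0.40092

0.401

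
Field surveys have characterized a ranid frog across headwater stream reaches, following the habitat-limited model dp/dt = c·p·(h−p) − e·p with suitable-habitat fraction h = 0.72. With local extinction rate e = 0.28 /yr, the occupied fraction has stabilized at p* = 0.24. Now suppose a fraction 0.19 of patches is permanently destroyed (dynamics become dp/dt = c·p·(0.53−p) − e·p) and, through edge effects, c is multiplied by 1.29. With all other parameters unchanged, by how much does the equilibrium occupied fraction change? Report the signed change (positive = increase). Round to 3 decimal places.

-0.082

Balance c(h−p*) = e gives c = e/(0.72 − 0.24000) = 0.28/0.48000 = 0.58333.
New p* = 0.53 − e/c = 0.53 − 0.28000/0.75250 = 0.15791.
Δp* = 0.15791 − 0.24000 = -0.08209.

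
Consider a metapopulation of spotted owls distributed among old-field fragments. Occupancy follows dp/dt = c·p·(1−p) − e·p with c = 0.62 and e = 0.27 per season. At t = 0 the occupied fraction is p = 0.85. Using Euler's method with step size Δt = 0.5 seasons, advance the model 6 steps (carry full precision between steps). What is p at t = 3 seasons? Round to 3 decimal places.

Update rule: p ← p + [c·p·(1−p) − e·p]·Δt with Δt = 0.5.
  1  |  dp/dt·Δt = -0.075225  |  p_1 = 0.774775
  2  |  dp/dt·Δt = -0.050500  |  p_2 = 0.724275
  3  |  dp/dt·Δt = -0.035870  |  p_3 = 0.688405
  4  |  dp/dt·Δt = -0.026439  |  p_4 = 0.661966
  5  |  dp/dt·Δt = -0.019998  |  p_5 = 0.641969
  6  |  dp/dt·Δt = -0.015414  |  p_6 = 0.626555

0.627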